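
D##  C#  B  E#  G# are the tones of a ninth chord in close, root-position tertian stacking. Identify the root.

Stacking in thirds gives C# – E# – G# – B – D##, so C# is the root — C# dominant seventh sharp nine.

C#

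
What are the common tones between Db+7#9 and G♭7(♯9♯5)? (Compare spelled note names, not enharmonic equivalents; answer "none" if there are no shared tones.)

A

Db+7#9: Db F A Cb E
G♭7(♯9♯5): Gb Bb D Fb A
Common to both → A.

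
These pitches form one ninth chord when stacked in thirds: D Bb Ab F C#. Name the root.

Stacking in thirds gives Bb – D – F – Ab – C#, so Bb is the root — Bb dominant seventh sharp nine.

Bb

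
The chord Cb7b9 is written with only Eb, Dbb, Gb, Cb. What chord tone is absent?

Bbb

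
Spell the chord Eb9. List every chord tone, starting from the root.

Eb9 is a dominant ninth built on Eb.
Root: Eb
Major 3rd (3rd): G
Perfect 5th (5th): Bb
Minor 7th (7th): Db
Major 9th (9th): F

Eb, G, Bb, Db, F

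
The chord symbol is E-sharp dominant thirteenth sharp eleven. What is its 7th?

Root of E-sharp dominant thirteenth sharp eleven = E-sharp. The 7th is a minor 7th: E-sharp up a minor 7th → D-sharp.

D-sharp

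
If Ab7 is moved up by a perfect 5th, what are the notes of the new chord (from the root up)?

Ab up a perfect 5th → Eb. New chord: Eb dominant seventh.
Eb — root
G — major 3rd
Bb — perfect 5th
Db — minor 7th

Eb G Bb Db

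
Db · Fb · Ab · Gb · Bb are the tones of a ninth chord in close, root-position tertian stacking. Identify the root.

Gb

Stacking in thirds gives Gb – Bb – Db – Fb – Ab, so Gb is the root — Gb dominant ninth.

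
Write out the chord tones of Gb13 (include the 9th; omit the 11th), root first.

Gb, Bb, Db, Fb, Ab, Eb

Root Gb, quality dominant thirteenth:
root → Gb
3rd (major 3rd) → Bb
5th (perfect 5th) → Db
7th (minor 7th) → Fb
9th (major 9th) → Ab
13th (major 13th) → Eb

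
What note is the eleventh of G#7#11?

C𝄪

G#7#11 is built on G♯; its 11th is an augmented 11th above the root.
A fourth above G uses the letter C, and the augmented 11th above G♯ is C𝄪.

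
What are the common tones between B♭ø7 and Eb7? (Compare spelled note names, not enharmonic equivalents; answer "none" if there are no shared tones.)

Bb Db

B♭ø7: Bb Db Fb Ab
Eb7: Eb G Bb Db
Common to both → Bb, Db.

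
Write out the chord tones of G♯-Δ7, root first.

G# B D# F##

Root G#, quality minor-major seventh:
Root: G#
Minor 3rd (3rd): B
Perfect 5th (5th): D#
Major 7th (7th): F##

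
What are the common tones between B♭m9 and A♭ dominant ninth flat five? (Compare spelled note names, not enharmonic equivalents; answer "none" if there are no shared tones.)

Bb Ab C

B♭m9: Bb Db F Ab C
A♭ dominant ninth flat five: Ab C Ebb Gb Bb
Common to both → Bb, Ab, C.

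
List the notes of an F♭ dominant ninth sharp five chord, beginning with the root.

F♭ – A♭ – C – E𝄫 – G♭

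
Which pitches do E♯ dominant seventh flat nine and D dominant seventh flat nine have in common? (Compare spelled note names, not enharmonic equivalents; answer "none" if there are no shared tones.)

F-sharp

E♯ dominant seventh flat nine: E-sharp G-double-sharp B-sharp D-sharp F-sharp
D dominant seventh flat nine: D F-sharp A C E-flat
Common to both → F-sharp.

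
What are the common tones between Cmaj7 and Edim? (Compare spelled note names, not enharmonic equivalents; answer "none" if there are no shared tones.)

Cmaj7: C E G B
Edim: E G Bb
Common to both → E, G.

E – G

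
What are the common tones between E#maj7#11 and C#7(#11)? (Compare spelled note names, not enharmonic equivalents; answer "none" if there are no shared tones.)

E#maj7#11 = E♯, G𝄪, B♯, D𝄪, A𝄪.
C#7(#11) = C♯, E♯, G♯, B, F𝄪.
Shared: E♯.

E♯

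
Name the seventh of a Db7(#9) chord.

C♭

Root of Db7(#9) = D♭. The 7th is a minor 7th: D♭ up a minor 7th → C♭.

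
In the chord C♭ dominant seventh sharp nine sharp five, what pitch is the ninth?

D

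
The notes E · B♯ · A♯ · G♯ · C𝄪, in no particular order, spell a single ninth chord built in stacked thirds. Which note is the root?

Stacking in thirds gives A♯ – C𝄪 – E – G♯ – B♯, so A♯ is the root — A♯ dominant ninth flat five.

A♯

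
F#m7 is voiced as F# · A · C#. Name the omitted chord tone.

E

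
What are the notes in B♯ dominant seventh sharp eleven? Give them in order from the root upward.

Root B#, quality dominant seventh sharp eleven:
B# — root
D## — major 3rd
F## — perfect 5th
A# — minor 7th
E## — augmented 11th

B# D## F## A# E##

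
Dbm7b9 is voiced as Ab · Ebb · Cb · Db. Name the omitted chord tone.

Fb

The full Dbm7b9 chord is Db, Fb, Ab, Cb, Ebb.
Comparing with the voicing, the minor 3rd (3rd) — Fb — is absent.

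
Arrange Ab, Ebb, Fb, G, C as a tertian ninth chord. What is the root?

Fb

Arranged so that each adjacent pair is a third by letter name: Fb – Ab – C – Ebb – G.
The bottom of that stack, Fb, is the root (this is Fb dominant seventh sharp nine sharp five).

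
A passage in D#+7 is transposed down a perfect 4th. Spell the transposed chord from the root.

A# – C## – E## – G#

D# down a perfect 4th → A#. New chord: A# augmented seventh.
Root: A#
Major 3rd (3rd): C##
Augmented 5th (5th): E##
Minor 7th (7th): G#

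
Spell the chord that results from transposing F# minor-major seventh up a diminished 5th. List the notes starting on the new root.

A diminished 5th up from F# is C, so the new chord is C minor-major seventh.
- root: C
- minor 3rd: Eb
- perfect 5th: G
- major 7th: B

C – Eb – G – B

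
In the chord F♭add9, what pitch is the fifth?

F♭add9 is built on Fb; its 5th is a perfect 5th above the root.
A fifth above F uses the letter C, and the perfect 5th above Fb is Cb.

Cb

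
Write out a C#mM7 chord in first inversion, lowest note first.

E, G♯, B♯, C♯

In root position, C#mM7 is C♯–E–G♯–B♯.
First inversion puts the third (E) in the bass.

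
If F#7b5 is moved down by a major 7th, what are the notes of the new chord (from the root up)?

A major 7th down from F# is G, so the new chord is G dominant seventh flat five.
Root: G
Major 3rd (3rd): B
Diminished 5th (5th): Db
Minor 7th (7th): F

G  B  Db  F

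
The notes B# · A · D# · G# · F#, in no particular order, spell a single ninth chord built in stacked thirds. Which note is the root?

Stacking in thirds gives G# – B# – D# – F# – A, so G# is the root — G# dominant seventh flat nine.

G#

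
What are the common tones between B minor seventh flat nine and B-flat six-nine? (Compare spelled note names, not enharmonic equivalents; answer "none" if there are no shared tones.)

B minor seventh flat nine = B, D, F-sharp, A, C.
B-flat six-nine = B-flat, D, F, G, C.
Shared: D, C.

D C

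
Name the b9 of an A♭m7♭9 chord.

Bbb

Root of A♭m7♭9 = Ab. The 9th is a minor 9th: Ab up a minor 9th → Bbb.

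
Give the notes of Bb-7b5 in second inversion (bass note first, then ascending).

Fb, Ab, Bb, Db

Bb-7b5 = Bb–Db–Fb–Ab; second inversion → fifth (Fb) lowest.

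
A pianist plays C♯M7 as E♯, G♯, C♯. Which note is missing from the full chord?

B♯

C♯M7 = C♯, E♯, G♯, B♯. The voicing lacks the 7th (major 7th), B♯.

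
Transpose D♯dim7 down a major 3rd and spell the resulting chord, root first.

D# down a major 3rd → B. New chord: B diminished seventh.
B — root
D — minor 3rd
F — diminished 5th
Ab — diminished 7th

B D F Ab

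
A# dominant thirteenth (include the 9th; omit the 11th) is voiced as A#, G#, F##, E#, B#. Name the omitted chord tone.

C##

A# dominant thirteenth = A#, C##, E#, G#, B#, F##. The voicing lacks the 3rd (major 3rd), C##.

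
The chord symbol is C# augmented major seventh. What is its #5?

G-double-sharp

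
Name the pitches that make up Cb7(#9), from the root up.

Cb7(#9): dominant seventh sharp nine on C♭.
root → C♭
3rd (major 3rd) → E♭
5th (perfect 5th) → G♭
7th (minor 7th) → B𝄫
9th (augmented 9th) → D

C♭  E♭  G♭  B𝄫  D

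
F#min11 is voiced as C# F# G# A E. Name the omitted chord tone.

B

F#min11 = F#, A, C#, E, G#, B. The voicing lacks the 11th (perfect 11th), B.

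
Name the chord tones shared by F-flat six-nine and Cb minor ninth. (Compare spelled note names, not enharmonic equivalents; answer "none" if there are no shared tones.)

F-flat six-nine = F-flat, A-flat, C-flat, D-flat, G-flat.
Cb minor ninth = C-flat, E-double-flat, G-flat, B-double-flat, D-flat.
Shared: C-flat, D-flat, G-flat.

C-flat – D-flat – G-flat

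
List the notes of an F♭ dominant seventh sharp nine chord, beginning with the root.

F♭ dominant seventh sharp nine is a dominant seventh sharp nine built on Fb.
root → Fb
3rd (major 3rd) → Ab
5th (perfect 5th) → Cb
7th (minor 7th) → Ebb
9th (augmented 9th) → G

Fb Ab Cb Ebb G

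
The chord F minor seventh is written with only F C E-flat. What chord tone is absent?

A-flat

The full F minor seventh chord is F, A-flat, C, E-flat.
Comparing with the voicing, the minor 3rd (3rd) — A-flat — is absent.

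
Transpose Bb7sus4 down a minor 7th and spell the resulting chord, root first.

C, F, G, B♭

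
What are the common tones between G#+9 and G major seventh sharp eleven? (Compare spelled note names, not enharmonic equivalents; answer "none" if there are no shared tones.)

F#

G#+9: G# B# D## F# A#
G major seventh sharp eleven: G B D F# C#
Common to both → F#.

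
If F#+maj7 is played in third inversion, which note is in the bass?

E♯

F#+maj7 = F♯–A♯–C𝄪–E♯. Third inversion → seventh in the bass = E♯.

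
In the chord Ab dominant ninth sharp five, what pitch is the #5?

E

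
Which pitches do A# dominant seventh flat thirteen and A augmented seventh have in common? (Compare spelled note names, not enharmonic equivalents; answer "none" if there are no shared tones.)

E-sharp

A# dominant seventh flat thirteen: A-sharp C-double-sharp E-sharp G-sharp F-sharp
A augmented seventh: A C-sharp E-sharp G
Common to both → E-sharp.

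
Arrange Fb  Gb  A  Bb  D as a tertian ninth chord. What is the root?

Gb

Stacking in thirds gives Gb – Bb – D – Fb – A, so Gb is the root — Gb dominant seventh sharp nine sharp five.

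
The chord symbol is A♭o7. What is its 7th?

A♭o7 is built on A♭; its 7th is a diminished 7th above the root.
A seventh above A uses the letter G, and the diminished 7th above A♭ is G𝄫.

G𝄫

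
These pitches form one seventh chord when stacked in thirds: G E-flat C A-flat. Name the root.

A-flat

Arranged so that each adjacent pair is a third by letter name: A-flat – C – E-flat – G.
The bottom of that stack, A-flat, is the root (this is A-flat major seventh).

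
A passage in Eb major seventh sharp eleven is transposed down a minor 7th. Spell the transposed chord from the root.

F, A, C, E, B

A minor 7th down from E-flat is F, so the new chord is F major seventh sharp eleven.
F — root
A — major 3rd
C — perfect 5th
E — major 7th
B — augmented 11th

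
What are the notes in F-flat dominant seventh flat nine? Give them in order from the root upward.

F-flat, A-flat, C-flat, E-double-flat, G-double-flat

F-flat dominant seventh flat nine: dominant seventh flat nine on F-flat.
Root: F-flat
Major 3rd (3rd): A-flat
Perfect 5th (5th): C-flat
Minor 7th (7th): E-double-flat
Minor 9th (9th): G-double-flat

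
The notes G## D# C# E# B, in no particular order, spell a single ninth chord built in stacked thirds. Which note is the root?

C#

Arranged so that each adjacent pair is a third by letter name: C# – E# – G## – B – D#.
The bottom of that stack, C#, is the root (this is C# dominant ninth sharp five).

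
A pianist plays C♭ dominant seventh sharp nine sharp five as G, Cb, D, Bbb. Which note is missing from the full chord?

Eb

C♭ dominant seventh sharp nine sharp five = Cb, Eb, G, Bbb, D. The voicing lacks the 3rd (major 3rd), Eb.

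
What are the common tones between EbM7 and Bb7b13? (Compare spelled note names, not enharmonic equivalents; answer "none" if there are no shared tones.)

B♭ – D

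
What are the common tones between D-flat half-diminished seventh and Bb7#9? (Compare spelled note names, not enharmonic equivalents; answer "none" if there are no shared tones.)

D-flat half-diminished seventh = D♭, F♭, A𝄫, C♭.
Bb7#9 = B♭, D, F, A♭, C♯.
Shared: none.

none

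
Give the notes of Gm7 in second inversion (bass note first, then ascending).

Gm7 = G–Bb–D–F; second inversion → fifth (D) lowest.

D – F – G – Bb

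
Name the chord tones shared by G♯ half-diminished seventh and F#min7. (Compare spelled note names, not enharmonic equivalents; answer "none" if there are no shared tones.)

G♯ half-diminished seventh = G♯, B, D, F♯.
F#min7 = F♯, A, C♯, E.
Shared: F♯.

F♯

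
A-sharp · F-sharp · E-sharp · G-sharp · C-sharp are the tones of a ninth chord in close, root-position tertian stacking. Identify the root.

Stacking in thirds gives F-sharp – A-sharp – C-sharp – E-sharp – G-sharp, so F-sharp is the root — F-sharp major ninth.

F-sharp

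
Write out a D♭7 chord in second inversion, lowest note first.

Ab  Cb  Db  F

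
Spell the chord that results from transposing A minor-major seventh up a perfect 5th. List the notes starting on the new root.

E G B D#

A perfect 5th up from A is E, so the new chord is E minor-major seventh.
E — root
G — minor 3rd
B — perfect 5th
D# — major 7th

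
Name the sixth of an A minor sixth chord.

A minor sixth is built on A; its 6th is a major 6th above the root.
A sixth above A uses the letter F, and the major 6th above A is F#.

F#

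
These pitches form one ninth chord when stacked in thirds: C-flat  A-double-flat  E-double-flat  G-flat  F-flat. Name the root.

F-flat

Arranged so that each adjacent pair is a third by letter name: F-flat – A-double-flat – C-flat – E-double-flat – G-flat.
The bottom of that stack, F-flat, is the root (this is F-flat minor ninth).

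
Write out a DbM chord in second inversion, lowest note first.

Ab – Db – F

DbM = Db–F–Ab; second inversion → fifth (Ab) lowest.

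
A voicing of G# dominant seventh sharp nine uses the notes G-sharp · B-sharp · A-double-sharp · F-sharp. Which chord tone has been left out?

D-sharp

G# dominant seventh sharp nine = G-sharp, B-sharp, D-sharp, F-sharp, A-double-sharp. The voicing lacks the 5th (perfect 5th), D-sharp.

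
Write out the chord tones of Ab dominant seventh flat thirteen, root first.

Ab, C, Eb, Gb, Fb

Ab dominant seventh flat thirteen is a dominant seventh flat thirteen built on Ab.
- root: Ab
- major 3rd: C
- perfect 5th: Eb
- minor 7th: Gb
- minor 13th: Fb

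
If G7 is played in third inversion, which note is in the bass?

F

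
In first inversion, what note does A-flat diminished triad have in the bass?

C-flat

A-flat diminished triad = A-flat–C-flat–E-double-flat. First inversion → third in the bass = C-flat.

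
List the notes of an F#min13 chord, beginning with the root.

Root F#, quality minor thirteenth:
F# — root
A — minor 3rd
C# — perfect 5th
E — minor 7th
G# — major 9th
B — perfect 11th
D# — major 13th

F# – A – C# – E – G# – B – D#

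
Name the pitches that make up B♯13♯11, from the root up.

B♯13♯11 is a dominant thirteenth sharp eleven built on B#.
root → B#
3rd (major 3rd) → D##
5th (perfect 5th) → F##
7th (minor 7th) → A#
9th (major 9th) → C##
11th (augmented 11th) → E##
13th (major 13th) → G##

B#, D##, F##, A#, C##, E##, G##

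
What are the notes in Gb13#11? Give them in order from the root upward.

Gb – Bb – Db – Fb – Ab – C – Eb

Root Gb, quality dominant thirteenth sharp eleven:
root → Gb
3rd (major 3rd) → Bb
5th (perfect 5th) → Db
7th (minor 7th) → Fb
9th (major 9th) → Ab
11th (augmented 11th) → C
13th (major 13th) → Eb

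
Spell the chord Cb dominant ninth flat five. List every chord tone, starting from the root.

Cb dominant ninth flat five: dominant ninth flat five on Cb.
root → Cb
3rd (major 3rd) → Eb
5th (diminished 5th) → Gbb
7th (minor 7th) → Bbb
9th (major 9th) → Db

Cb, Eb, Gbb, Bbb, Db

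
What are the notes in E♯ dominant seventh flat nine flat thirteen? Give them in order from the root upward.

E# – G## – B# – D# – F# – C#

E♯ dominant seventh flat nine flat thirteen: dominant seventh flat nine flat thirteen on E#.
E# — root
G## — major 3rd
B# — perfect 5th
D# — minor 7th
F# — minor 9th
C# — minor 13th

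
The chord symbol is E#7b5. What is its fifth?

E#7b5 is built on E#; its 5th is a diminished 5th above the root.
A fifth above E uses the letter B, and the diminished 5th above E# is B.

B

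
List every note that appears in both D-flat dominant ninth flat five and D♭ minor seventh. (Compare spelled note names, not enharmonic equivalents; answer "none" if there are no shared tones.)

D-flat dominant ninth flat five = D-flat, F, A-double-flat, C-flat, E-flat.
D♭ minor seventh = D-flat, F-flat, A-flat, C-flat.
Shared: D-flat, C-flat.

D-flat  C-flat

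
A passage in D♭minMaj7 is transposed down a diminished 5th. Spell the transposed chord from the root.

G, Bb, D, F#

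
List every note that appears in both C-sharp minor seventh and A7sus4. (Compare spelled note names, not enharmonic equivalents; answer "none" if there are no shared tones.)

C-sharp minor seventh = C#, E, G#, B.
A7sus4 = A, D, E, G.
Shared: E.

E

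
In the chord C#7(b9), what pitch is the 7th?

B

C#7(b9) is built on C#; its 7th is a minor 7th above the root.
A seventh above C uses the letter B, and the minor 7th above C# is B.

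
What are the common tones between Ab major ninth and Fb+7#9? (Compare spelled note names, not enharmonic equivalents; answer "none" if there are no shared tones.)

Ab major ninth = Ab, C, Eb, G, Bb.
Fb+7#9 = Fb, Ab, C, Ebb, G.
Shared: Ab, C, G.

Ab  C  G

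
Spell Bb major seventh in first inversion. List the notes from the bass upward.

In root position, Bb major seventh is B-flat–D–F–A.
First inversion puts the third (D) in the bass.

D – F – A – B-flat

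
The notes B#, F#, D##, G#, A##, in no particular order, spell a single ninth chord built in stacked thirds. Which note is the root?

Arranged so that each adjacent pair is a third by letter name: G# – B# – D## – F# – A##.
The bottom of that stack, G#, is the root (this is G# dominant seventh sharp nine sharp five).

G#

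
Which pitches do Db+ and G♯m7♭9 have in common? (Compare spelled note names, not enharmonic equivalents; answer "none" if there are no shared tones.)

A

Db+: D♭ F A
G♯m7♭9: G♯ B D♯ F♯ A
Common to both → A.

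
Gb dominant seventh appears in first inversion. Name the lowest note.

Bb

Gb dominant seventh in root position is Gb–Bb–Db–Fb.
First inversion places the third in the bass, which is Bb.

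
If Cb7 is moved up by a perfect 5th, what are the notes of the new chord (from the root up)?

Cb up a perfect 5th → Gb. New chord: Gb dominant seventh.
root → Gb
3rd (major 3rd) → Bb
5th (perfect 5th) → Db
7th (minor 7th) → Fb

Gb, Bb, Db, Fb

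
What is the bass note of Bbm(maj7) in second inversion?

Bbm(maj7) = Bb–Db–F–A. Second inversion → fifth in the bass = F.

F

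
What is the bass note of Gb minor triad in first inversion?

Gb minor triad = G-flat–B-double-flat–D-flat. First inversion → third in the bass = B-double-flat.

B-double-flat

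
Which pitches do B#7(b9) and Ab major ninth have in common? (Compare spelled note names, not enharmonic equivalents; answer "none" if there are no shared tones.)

B#7(b9) = B#, D##, F##, A#, C#.
Ab major ninth = Ab, C, Eb, G, Bb.
Shared: none.

none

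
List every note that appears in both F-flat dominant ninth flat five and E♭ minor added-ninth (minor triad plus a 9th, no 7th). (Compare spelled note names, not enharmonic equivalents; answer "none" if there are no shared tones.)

F-flat dominant ninth flat five: F-flat A-flat C-double-flat E-double-flat G-flat
E♭ minor added-ninth: E-flat G-flat B-flat F
Common to both → G-flat.

G-flat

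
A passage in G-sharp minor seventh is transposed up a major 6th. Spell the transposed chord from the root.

A major 6th up from G# is E#, so the new chord is E# minor seventh.
E# — root
G# — minor 3rd
B# — perfect 5th
D# — minor 7th

E# G# B# D#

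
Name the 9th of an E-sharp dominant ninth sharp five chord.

F##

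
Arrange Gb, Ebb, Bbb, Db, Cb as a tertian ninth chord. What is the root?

Stacking in thirds gives Cb – Ebb – Gb – Bbb – Db, so Cb is the root — Cb minor ninth.

Cb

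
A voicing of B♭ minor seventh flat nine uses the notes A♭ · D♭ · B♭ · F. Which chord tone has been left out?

B♭ minor seventh flat nine = B♭, D♭, F, A♭, C♭. The voicing lacks the 9th (minor 9th), C♭.

C♭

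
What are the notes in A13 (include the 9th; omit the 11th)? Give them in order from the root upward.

A13 is a dominant thirteenth built on A.
root → A
3rd (major 3rd) → C#
5th (perfect 5th) → E
7th (minor 7th) → G
9th (major 9th) → B
13th (major 13th) → F#

A  C#  E  G  B  F#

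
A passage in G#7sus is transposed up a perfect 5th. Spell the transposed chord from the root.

D#  G#  A#  C#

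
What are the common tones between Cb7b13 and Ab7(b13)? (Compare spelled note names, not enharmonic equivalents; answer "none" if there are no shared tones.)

Cb7b13 = Cb, Eb, Gb, Bbb, Abb.
Ab7(b13) = Ab, C, Eb, Gb, Fb.
Shared: Eb, Gb.

Eb  Gb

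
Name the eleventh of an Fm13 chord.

Bb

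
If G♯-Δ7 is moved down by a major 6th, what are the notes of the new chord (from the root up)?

B, D, F♯, A♯

Transposed root: G♯ → B (major 6th down). So we spell B minor-major seventh:
B — root
D — minor 3rd
F♯ — perfect 5th
A♯ — major 7th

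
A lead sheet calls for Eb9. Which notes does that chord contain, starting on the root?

Root Eb, quality dominant ninth:
- root: Eb
- major 3rd: G
- perfect 5th: Bb
- minor 7th: Db
- major 9th: F

Eb – G – Bb – Db – F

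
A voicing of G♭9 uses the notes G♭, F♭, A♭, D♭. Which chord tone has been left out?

The full G♭9 chord is G♭, B♭, D♭, F♭, A♭.
Comparing with the voicing, the major 3rd (3rd) — B♭ — is absent.

B♭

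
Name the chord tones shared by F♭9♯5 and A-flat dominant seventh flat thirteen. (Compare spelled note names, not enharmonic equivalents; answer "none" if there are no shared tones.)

F♭9♯5 = Fb, Ab, C, Ebb, Gb.
A-flat dominant seventh flat thirteen = Ab, C, Eb, Gb, Fb.
Shared: Fb, Ab, C, Gb.

Fb  Ab  C  Gb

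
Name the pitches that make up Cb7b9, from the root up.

Cb7b9: dominant seventh flat nine on Cb.
Cb — root
Eb — major 3rd
Gb — perfect 5th
Bbb — minor 7th
Dbb — minor 9th

Cb – Eb – Gb – Bbb – Dbb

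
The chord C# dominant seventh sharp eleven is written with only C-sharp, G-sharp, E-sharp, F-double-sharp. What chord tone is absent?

The full C# dominant seventh sharp eleven chord is C-sharp, E-sharp, G-sharp, B, F-double-sharp.
Comparing with the voicing, the minor 7th (7th) — B — is absent.

B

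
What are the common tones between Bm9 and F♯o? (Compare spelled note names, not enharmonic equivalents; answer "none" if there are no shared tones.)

Bm9: B D F♯ A C♯
F♯o: F♯ A C
Common to both → F♯, A.

F♯ A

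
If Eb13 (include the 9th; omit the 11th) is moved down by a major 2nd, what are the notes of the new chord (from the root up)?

Db – F – Ab – Cb – Eb – Bb

A major 2nd down from Eb is Db, so the new chord is Db dominant thirteenth.
root → Db
3rd (major 3rd) → F
5th (perfect 5th) → Ab
7th (minor 7th) → Cb
9th (major 9th) → Eb
13th (major 13th) → Bb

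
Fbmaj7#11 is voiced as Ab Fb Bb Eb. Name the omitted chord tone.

Cb

The full Fbmaj7#11 chord is Fb, Ab, Cb, Eb, Bb.
Comparing with the voicing, the perfect 5th (5th) — Cb — is absent.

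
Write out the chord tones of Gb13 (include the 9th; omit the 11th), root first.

Root Gb, quality dominant thirteenth:
Gb — root
Bb — major 3rd
Db — perfect 5th
Fb — minor 7th
Ab — major 9th
Eb — major 13th

Gb – Bb – Db – Fb – Ab – Eb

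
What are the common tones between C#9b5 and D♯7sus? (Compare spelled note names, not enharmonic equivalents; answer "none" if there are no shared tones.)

C#9b5 = C♯, E♯, G, B, D♯.
D♯7sus = D♯, G♯, A♯, C♯.
Shared: C♯, D♯.

C♯ D♯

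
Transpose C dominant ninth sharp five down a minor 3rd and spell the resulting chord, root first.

A – C♯ – E♯ – G – B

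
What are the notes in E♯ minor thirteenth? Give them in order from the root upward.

Root E#, quality minor thirteenth:
E# — root
G# — minor 3rd
B# — perfect 5th
D# — minor 7th
F## — major 9th
A# — perfect 11th
C## — major 13th

E#, G#, B#, D#, F##, A#, C##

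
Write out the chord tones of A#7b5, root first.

A♯ C𝄪 E G♯

A#7b5: dominant seventh flat five on A♯.
Root: A♯
Major 3rd (3rd): C𝄪
Diminished 5th (5th): E
Minor 7th (7th): G♯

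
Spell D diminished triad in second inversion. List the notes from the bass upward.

D diminished triad = D–F–A-flat; second inversion → fifth (A-flat) lowest.

A-flat, D, F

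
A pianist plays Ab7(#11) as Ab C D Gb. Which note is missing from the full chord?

Ab7(#11) = Ab, C, Eb, Gb, D. The voicing lacks the 5th (perfect 5th), Eb.

Eb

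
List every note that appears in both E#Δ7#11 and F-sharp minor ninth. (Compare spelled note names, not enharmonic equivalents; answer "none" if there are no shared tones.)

none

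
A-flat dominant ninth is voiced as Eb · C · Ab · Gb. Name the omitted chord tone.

Bb

A-flat dominant ninth = Ab, C, Eb, Gb, Bb. The voicing lacks the 9th (major 9th), Bb.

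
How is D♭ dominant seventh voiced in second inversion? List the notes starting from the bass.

D♭ dominant seventh = D-flat–F–A-flat–C-flat; second inversion → fifth (A-flat) lowest.

A-flat C-flat D-flat F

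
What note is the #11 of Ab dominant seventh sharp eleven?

Root of Ab dominant seventh sharp eleven = Ab. The 11th is an augmented 11th: Ab up an augmented 11th → D.

D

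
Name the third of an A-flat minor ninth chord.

C-flat

Root of A-flat minor ninth = A-flat. The 3rd is a minor 3rd: A-flat up a minor 3rd → C-flat.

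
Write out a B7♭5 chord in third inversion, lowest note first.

A – B – D♯ – F

In root position, B7♭5 is B–D♯–F–A.
Third inversion puts the seventh (A) in the bass.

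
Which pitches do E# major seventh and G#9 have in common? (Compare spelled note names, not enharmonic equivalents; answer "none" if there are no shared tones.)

B#

E# major seventh: E# G## B# D##
G#9: G# B# D# F# A#
Common to both → B#.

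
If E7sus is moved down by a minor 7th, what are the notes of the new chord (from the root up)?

E down a minor 7th → F♯. New chord: F♯ dominant seventh suspended fourth.
root → F♯
4th (perfect 4th) → B
5th (perfect 5th) → C♯
7th (minor 7th) → E

F♯ B C♯ E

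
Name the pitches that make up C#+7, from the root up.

C#  E#  G##  B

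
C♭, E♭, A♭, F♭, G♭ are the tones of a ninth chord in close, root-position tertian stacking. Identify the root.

Arranged so that each adjacent pair is a third by letter name: F♭ – A♭ – C♭ – E♭ – G♭.
The bottom of that stack, F♭, is the root (this is F♭ major ninth).

F♭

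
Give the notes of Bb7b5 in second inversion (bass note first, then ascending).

Fb, Ab, Bb, D

In root position, Bb7b5 is Bb–D–Fb–Ab.
Second inversion puts the fifth (Fb) in the bass.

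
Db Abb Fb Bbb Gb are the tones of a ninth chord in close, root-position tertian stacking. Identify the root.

Arranged so that each adjacent pair is a third by letter name: Gb – Bbb – Db – Fb – Abb.
The bottom of that stack, Gb, is the root (this is Gb minor seventh flat nine).

Gb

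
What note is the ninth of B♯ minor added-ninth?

Root of B♯ minor added-ninth = B#. The 9th is a major 9th: B# up a major 9th → C##.

C##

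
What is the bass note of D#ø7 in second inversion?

D#ø7 in root position is D♯–F♯–A–C♯.
Second inversion places the fifth in the bass, which is A.

A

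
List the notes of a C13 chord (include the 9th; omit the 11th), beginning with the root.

C E G Bb D A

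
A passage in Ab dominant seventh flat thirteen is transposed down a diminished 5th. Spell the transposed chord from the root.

D, F♯, A, C, B♭

A♭ down a diminished 5th → D. New chord: D dominant seventh flat thirteen.
D — root
F♯ — major 3rd
A — perfect 5th
C — minor 7th
B♭ — minor 13th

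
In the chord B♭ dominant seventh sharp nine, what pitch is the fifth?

Root of B♭ dominant seventh sharp nine = B♭. The 5th is a perfect 5th: B♭ up a perfect 5th → F.

F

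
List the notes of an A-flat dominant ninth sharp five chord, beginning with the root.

Root A-flat, quality dominant ninth sharp five:
Root: A-flat
Major 3rd (3rd): C
Augmented 5th (5th): E
Minor 7th (7th): G-flat
Major 9th (9th): B-flat

A-flat, C, E, G-flat, B-flat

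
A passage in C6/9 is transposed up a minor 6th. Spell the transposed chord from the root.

A♭  C  E♭  F  B♭

A minor 6th up from C is A♭, so the new chord is A♭ six-nine.
Root: A♭
Major 3rd (3rd): C
Perfect 5th (5th): E♭
Major 6th (6th): F
Major 9th (9th): B♭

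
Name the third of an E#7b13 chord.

G##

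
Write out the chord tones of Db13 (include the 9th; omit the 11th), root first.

Db, F, Ab, Cb, Eb, Bb

Root Db, quality dominant thirteenth:
root → Db
3rd (major 3rd) → F
5th (perfect 5th) → Ab
7th (minor 7th) → Cb
9th (major 9th) → Eb
13th (major 13th) → Bb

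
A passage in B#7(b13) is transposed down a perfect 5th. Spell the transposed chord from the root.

B# down a perfect 5th → E#. New chord: E# dominant seventh flat thirteen.
- root: E#
- major 3rd: G##
- perfect 5th: B#
- minor 7th: D#
- minor 13th: C#

E#, G##, B#, D#, C#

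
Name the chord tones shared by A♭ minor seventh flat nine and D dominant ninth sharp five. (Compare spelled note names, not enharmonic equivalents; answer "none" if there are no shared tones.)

none

A♭ minor seventh flat nine: A-flat C-flat E-flat G-flat B-double-flat
D dominant ninth sharp five: D F-sharp A-sharp C E
Common to both → none.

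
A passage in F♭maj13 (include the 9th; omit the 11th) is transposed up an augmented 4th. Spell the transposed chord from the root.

F♭ up an augmented 4th → B♭. New chord: B♭ major thirteenth.
Root: B♭
Major 3rd (3rd): D
Perfect 5th (5th): F
Major 7th (7th): A
Major 9th (9th): C
Major 13th (13th): G

B♭ D F A C G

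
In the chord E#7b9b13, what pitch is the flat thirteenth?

E#7b9b13 is built on E#; its 13th is a minor 13th above the root.
A sixth above E uses the letter C, and the minor 13th above E# is C#.

C#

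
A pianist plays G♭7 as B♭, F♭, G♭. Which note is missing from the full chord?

The full G♭7 chord is G♭, B♭, D♭, F♭.
Comparing with the voicing, the perfect 5th (5th) — D♭ — is absent.

D♭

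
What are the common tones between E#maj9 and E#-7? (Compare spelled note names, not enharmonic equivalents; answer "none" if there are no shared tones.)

E#maj9 = E#, G##, B#, D##, F##.
E#-7 = E#, G#, B#, D#.
Shared: E#, B#.

E# B#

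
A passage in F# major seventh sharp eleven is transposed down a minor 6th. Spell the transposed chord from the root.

Transposed root: F# → A# (minor 6th down). So we spell A# major seventh sharp eleven:
A# — root
C## — major 3rd
E# — perfect 5th
G## — major 7th
D## — augmented 11th

A# C## E# G## D##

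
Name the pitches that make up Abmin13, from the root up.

Ab, Cb, Eb, Gb, Bb, Db, F

Root Ab, quality minor thirteenth:
- root: Ab
- minor 3rd: Cb
- perfect 5th: Eb
- minor 7th: Gb
- major 9th: Bb
- perfect 11th: Db
- major 13th: F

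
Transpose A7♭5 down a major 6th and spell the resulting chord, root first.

C, E, Gb, Bb

A major 6th down from A is C, so the new chord is C dominant seventh flat five.
root → C
3rd (major 3rd) → E
5th (diminished 5th) → Gb
7th (minor 7th) → Bb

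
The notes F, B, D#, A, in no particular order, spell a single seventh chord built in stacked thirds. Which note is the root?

Stacking in thirds gives B – D# – F – A, so B is the root — B dominant seventh flat five.

B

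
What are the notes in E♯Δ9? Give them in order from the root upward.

E#, G##, B#, D##, F##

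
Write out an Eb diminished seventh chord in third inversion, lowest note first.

Eb diminished seventh = Eb–Gb–Bbb–Dbb; third inversion → seventh (Dbb) lowest.

Dbb – Eb – Gb – Bbb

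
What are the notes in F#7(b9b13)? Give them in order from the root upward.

F#, A#, C#, E, G, D

F#7(b9b13): dominant seventh flat nine flat thirteen on F#.
root → F#
3rd (major 3rd) → A#
5th (perfect 5th) → C#
7th (minor 7th) → E
9th (minor 9th) → G
13th (minor 13th) → D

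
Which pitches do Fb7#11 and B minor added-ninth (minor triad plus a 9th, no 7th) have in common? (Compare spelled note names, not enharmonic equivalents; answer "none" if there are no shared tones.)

Fb7#11: Fb Ab Cb Ebb Bb
B minor added-ninth: B D F# C#
Common to both → none.

none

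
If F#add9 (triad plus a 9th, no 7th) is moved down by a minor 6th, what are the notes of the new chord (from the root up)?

Transposed root: F# → A# (minor 6th down). So we spell A# added-ninth:
Root: A#
Major 3rd (3rd): C##
Perfect 5th (5th): E#
Major 9th (9th): B#

A#, C##, E#, B#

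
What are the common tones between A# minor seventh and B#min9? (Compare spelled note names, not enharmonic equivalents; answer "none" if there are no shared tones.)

A# minor seventh = A#, C#, E#, G#.
B#min9 = B#, D#, F##, A#, C##.
Shared: A#.

A#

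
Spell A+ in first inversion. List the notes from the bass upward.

C#, E#, A

A+ = A–C#–E#; first inversion → third (C#) lowest.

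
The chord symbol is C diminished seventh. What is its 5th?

G-flat

Root of C diminished seventh = C. The 5th is a diminished 5th: C up a diminished 5th → G-flat.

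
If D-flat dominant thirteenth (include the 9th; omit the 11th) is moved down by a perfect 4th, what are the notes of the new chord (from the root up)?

Ab  C  Eb  Gb  Bb  F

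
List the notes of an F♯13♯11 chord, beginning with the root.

Root F#, quality dominant thirteenth sharp eleven:
root → F#
3rd (major 3rd) → A#
5th (perfect 5th) → C#
7th (minor 7th) → E
9th (major 9th) → G#
11th (augmented 11th) → B#
13th (major 13th) → D#

F#, A#, C#, E, G#, B#, D#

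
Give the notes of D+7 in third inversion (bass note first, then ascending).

D+7 = D–F#–A#–C; third inversion → seventh (C) lowest.

C, D, F#, A#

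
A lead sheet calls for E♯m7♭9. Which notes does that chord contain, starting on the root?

E♯m7♭9 is a minor seventh flat nine built on E#.
E# — root
G# — minor 3rd
B# — perfect 5th
D# — minor 7th
F# — minor 9th

E#, G#, B#, D#, F#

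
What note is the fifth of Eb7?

Bb

Root of Eb7 = Eb. The 5th is a perfect 5th: Eb up a perfect 5th → Bb.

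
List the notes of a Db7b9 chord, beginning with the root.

Db F Ab Cb Ebb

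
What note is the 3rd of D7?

F♯

Root of D7 = D. The 3rd is a major 3rd: D up a major 3rd → F♯.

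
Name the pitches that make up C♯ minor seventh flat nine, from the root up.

C♯, E, G♯, B, D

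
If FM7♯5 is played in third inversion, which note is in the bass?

FM7♯5 = F–A–C#–E. Third inversion → seventh in the bass = E.

E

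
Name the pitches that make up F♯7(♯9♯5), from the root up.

F#, A#, C##, E, G##

F♯7(♯9♯5) is a dominant seventh sharp nine sharp five built on F#.
F# — root
A# — major 3rd
C## — augmented 5th
E — minor 7th
G## — augmented 9th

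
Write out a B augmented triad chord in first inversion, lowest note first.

B augmented triad = B–D♯–F𝄪; first inversion → third (D♯) lowest.

D♯, F𝄪, B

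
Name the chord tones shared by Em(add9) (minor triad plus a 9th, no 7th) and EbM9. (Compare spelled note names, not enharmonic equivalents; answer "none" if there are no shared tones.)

Em(add9): E G B F#
EbM9: Eb G Bb D F
Common to both → G.

G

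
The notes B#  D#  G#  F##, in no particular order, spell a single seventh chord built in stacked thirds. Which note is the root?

Stacking in thirds gives G# – B# – D# – F##, so G# is the root — G# major seventh.

G#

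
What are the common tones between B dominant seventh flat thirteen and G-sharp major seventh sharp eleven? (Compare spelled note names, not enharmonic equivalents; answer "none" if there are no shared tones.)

B dominant seventh flat thirteen: B D-sharp F-sharp A G
G-sharp major seventh sharp eleven: G-sharp B-sharp D-sharp F-double-sharp C-double-sharp
Common to both → D-sharp.

D-sharp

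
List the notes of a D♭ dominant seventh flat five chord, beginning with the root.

D♭ dominant seventh flat five is a dominant seventh flat five built on D-flat.
root → D-flat
3rd (major 3rd) → F
5th (diminished 5th) → A-double-flat
7th (minor 7th) → C-flat

D-flat, F, A-double-flat, C-flat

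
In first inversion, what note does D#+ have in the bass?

D#+ = D#–F##–A##. First inversion → third in the bass = F##.

F##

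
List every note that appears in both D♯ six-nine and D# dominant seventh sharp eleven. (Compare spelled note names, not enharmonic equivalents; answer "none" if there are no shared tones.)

D-sharp – F-double-sharp – A-sharp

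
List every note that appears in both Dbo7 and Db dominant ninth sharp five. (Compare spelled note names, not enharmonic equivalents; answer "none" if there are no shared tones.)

Db

Dbo7 = Db, Fb, Abb, Cbb.
Db dominant ninth sharp five = Db, F, A, Cb, Eb.
Shared: Db.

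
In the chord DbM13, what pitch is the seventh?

C

Root of DbM13 = Db. The 7th is a major 7th: Db up a major 7th → C.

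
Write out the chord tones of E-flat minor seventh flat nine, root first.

E-flat G-flat B-flat D-flat F-flat

E-flat minor seventh flat nine is a minor seventh flat nine built on E-flat.
- root: E-flat
- minor 3rd: G-flat
- perfect 5th: B-flat
- minor 7th: D-flat
- minor 9th: F-flat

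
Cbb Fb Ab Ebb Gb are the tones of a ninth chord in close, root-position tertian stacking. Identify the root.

Stacking in thirds gives Fb – Ab – Cbb – Ebb – Gb, so Fb is the root — Fb dominant ninth flat five.

Fb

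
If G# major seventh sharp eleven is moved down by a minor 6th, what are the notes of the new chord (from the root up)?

B-sharp – D-double-sharp – F-double-sharp – A-double-sharp – E-double-sharp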